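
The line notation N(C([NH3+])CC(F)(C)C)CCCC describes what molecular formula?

C9H22FN2+

Heavy atoms from the SMILES: 9 C, 1 F, 2 N.
Implicit hydrogens by atom environment:
  4 × C: 2 H each → 8
  3 × C: 3 H each → 9
  1 × C: 1 H
  1 × C: no H
  1 × F: no H
  1 × N (charge +1): 3 H
  1 × N: 1 H
  Total hydrogens = 22.
Net charge +1.
Molecular formula: C9H22FN2+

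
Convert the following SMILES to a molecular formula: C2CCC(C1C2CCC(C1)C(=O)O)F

C11H17FO2

Heavy atoms from the SMILES: 11 C, 1 F, 2 O.
Implicit hydrogens by atom environment:
  6 × C: 2 H each → 12
  4 × C: 1 H each → 4
  1 × C: no H
  1 × F: no H
  1 × O: 1 H
  1 × O: no H
  Total hydrogens = 17.
Molecular formula: C11H17FO2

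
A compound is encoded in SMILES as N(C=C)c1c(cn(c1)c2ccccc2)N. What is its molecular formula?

C12H13N3

Heavy atoms from the SMILES: 12 C, 3 N.
Implicit hydrogens by atom environment:
  7 × C (aromatic): 1 H each → 7
  3 × C (aromatic): no H
  1 × C: 2 H
  1 × C: 1 H
  1 × N: 2 H
  1 × N: 1 H
  1 × N (aromatic): no H
  Total hydrogens = 13.
Molecular formula: C12H13N3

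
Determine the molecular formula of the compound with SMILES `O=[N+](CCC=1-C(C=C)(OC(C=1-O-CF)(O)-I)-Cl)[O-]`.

C9H10ClFINO5

Heavy atoms from the SMILES: 9 C, 1 Cl, 1 F, 1 I, 1 N, 5 O.
Implicit hydrogens by atom environment:
  4 × C: 2 H each → 8
  4 × C: no H
  3 × O: no H
  1 × C: 1 H
  1 × Cl: no H
  1 × F: no H
  1 × I: no H
  1 × N (charge +1): no H
  1 × O: 1 H
  1 × O (charge -1): no H
  Total hydrogens = 10.
Molecular formula: C9H10ClFINO5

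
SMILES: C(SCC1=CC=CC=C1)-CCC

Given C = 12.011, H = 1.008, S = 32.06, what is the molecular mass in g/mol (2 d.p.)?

180.31

Molecular formula: C11H16S.
M = 11×12.011 + 16×1.008 + 1×32.06 = 180.31 g/mol.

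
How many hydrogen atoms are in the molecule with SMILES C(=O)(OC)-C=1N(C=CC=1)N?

8

Hydrogens are implicit in SMILES; fill each atom to its normal valence:
  3 × C (aromatic): 1 H each → 3
  2 × O: no H
  1 × C: 3 H
  1 × C (aromatic): no H
  1 × C: no H
  1 × N: 2 H
  1 × N (aromatic): no H
  Total hydrogens = 8.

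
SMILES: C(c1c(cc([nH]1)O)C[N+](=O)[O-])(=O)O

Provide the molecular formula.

Heavy atoms from the SMILES: 6 C, 2 N, 5 O.
Implicit hydrogens by atom environment:
  3 × C (aromatic): no H
  2 × O: 1 H each → 2
  2 × O: no H
  1 × C: 2 H
  1 × C (aromatic): 1 H
  1 × C: no H
  1 × N (aromatic): 1 H
  1 × N (charge +1): no H
  1 × O (charge -1): no H
  Total hydrogens = 6.
Molecular formula: C6H6N2O5

C6H6N2O5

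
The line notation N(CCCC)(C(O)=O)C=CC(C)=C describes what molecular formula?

Heavy atoms from the SMILES: 10 C, 1 N, 2 O.
Implicit hydrogens by atom environment:
  4 × C: 2 H each → 8
  2 × C: 3 H each → 6
  2 × C: 1 H each → 2
  2 × C: no H
  1 × N: no H
  1 × O: 1 H
  1 × O: no H
  Total hydrogens = 17.
Molecular formula: C10H17NO2

C10H17NO2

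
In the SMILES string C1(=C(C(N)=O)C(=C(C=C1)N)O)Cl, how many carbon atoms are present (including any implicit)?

The symbol for carbon appears 7 times in the SMILES. (Cl is a single chlorine, not C + l.)

7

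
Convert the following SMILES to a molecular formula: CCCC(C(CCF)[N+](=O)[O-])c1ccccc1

C13H18FNO2

Heavy atoms from the SMILES: 13 C, 1 F, 1 N, 2 O.
Implicit hydrogens by atom environment:
  5 × C (aromatic): 1 H each → 5
  4 × C: 2 H each → 8
  2 × C: 1 H each → 2
  1 × C: 3 H
  1 × C (aromatic): no H
  1 × F: no H
  1 × N (charge +1): no H
  1 × O: no H
  1 × O (charge -1): no H
  Total hydrogens = 18.
Molecular formula: C13H18FNO2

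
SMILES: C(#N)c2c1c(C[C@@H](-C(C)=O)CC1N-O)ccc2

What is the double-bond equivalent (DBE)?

8

Molecular formula from the SMILES: C13H14N2O2.
DoU = (2C + 2 + N − H − X)/2 = (2·13 + 2 + 2 − 14 − 0)/2 = 16/2 = 8.
(Structurally: 2 ring(s) + 6 π bond(s) = 8.)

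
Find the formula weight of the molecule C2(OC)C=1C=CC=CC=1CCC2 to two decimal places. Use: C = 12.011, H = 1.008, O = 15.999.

Molecular formula: C11H14O.
M = 11×12.011 + 14×1.008 + 1×15.999 = 162.23 g/mol.

162.23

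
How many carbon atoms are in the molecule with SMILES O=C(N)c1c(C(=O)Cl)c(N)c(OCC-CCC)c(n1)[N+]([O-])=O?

The symbol for carbon appears 12 times in the SMILES. Lowercase c denotes aromatic carbon and counts toward C.

12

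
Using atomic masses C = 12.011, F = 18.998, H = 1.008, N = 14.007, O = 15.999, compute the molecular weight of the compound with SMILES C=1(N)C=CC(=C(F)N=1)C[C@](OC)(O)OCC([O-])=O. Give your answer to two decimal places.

259.21

Molecular formula: C10H12FN2O5-.
M = 10×12.011 + 1×18.998 + 12×1.008 + 2×14.007 + 5×15.999 = 259.21 g/mol.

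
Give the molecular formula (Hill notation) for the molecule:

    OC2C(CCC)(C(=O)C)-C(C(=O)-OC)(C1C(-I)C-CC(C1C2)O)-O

C17H27IO6

Heavy atoms from the SMILES: 17 C, 1 I, 6 O.
Implicit hydrogens by atom environment:
  5 × C: 2 H each → 10
  5 × C: 1 H each → 5
  4 × C: no H
  3 × C: 3 H each → 9
  3 × O: 1 H each → 3
  3 × O: no H
  1 × I: no H
  Total hydrogens = 27.
Molecular formula: C17H27IO6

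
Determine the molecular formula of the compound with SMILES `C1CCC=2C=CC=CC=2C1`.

Heavy atoms from the SMILES: 10 C.
Implicit hydrogens by atom environment:
  4 × C: 2 H each → 8
  4 × C (aromatic): 1 H each → 4
  2 × C (aromatic): no H
  Total hydrogens = 12.
Molecular formula: C10H12

C10H12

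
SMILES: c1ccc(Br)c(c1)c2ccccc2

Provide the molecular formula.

C12H9Br

Heavy atoms from the SMILES: 1 Br, 12 C.
Implicit hydrogens by atom environment:
  9 × C (aromatic): 1 H each → 9
  3 × C (aromatic): no H
  1 × Br: no H
  Total hydrogens = 9.
Molecular formula: C12H9Br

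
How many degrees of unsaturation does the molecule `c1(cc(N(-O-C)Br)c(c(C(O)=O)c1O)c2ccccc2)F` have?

Molecular formula from the SMILES: C14H11BrFNO4.
DoU = (2C + 2 + N − H − X)/2 = (2·14 + 2 + 1 − 11 − 2)/2 = 18/2 = 9.
(Structurally: 2 ring(s) + 7 π bond(s) = 9.)

9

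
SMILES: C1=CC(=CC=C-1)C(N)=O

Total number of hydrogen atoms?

Hydrogens are implicit in SMILES; fill each atom to its normal valence:
  5 × C (aromatic): 1 H each → 5
  1 × C (aromatic): no H
  1 × C: no H
  1 × N: 2 H
  1 × O: no H
  Total hydrogens = 7.

7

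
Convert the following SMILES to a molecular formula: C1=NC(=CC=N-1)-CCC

C7H10N2

Heavy atoms from the SMILES: 7 C, 2 N.
Implicit hydrogens by atom environment:
  3 × C (aromatic): 1 H each → 3
  2 × C: 2 H each → 4
  2 × N (aromatic): no H
  1 × C: 3 H
  1 × C (aromatic): no H
  Total hydrogens = 10.
Molecular formula: C7H10N2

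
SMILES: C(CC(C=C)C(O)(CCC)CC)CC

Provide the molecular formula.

Heavy atoms from the SMILES: 13 C, 1 O.
Implicit hydrogens by atom environment:
  7 × C: 2 H each → 14
  3 × C: 3 H each → 9
  2 × C: 1 H each → 2
  1 × C: no H
  1 × O: 1 H
  Total hydrogens = 26.
Molecular formula: C13H26O

C13H26O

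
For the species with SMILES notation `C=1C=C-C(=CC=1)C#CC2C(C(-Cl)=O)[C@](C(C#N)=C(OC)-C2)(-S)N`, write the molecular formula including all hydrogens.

C17H15ClN2O2S

Heavy atoms from the SMILES: 17 C, 1 Cl, 2 N, 2 O, 1 S.
Implicit hydrogens by atom environment:
  7 × C: no H
  5 × C (aromatic): 1 H each → 5
  2 × C: 1 H each → 2
  2 × O: no H
  1 × C: 3 H
  1 × C: 2 H
  1 × C (aromatic): no H
  1 × Cl: no H
  1 × N: 2 H
  1 × N: no H
  1 × S: 1 H
  Total hydrogens = 15.
Molecular formula: C17H15ClN2O2S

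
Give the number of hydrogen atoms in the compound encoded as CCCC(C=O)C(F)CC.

15

Hydrogens are implicit in SMILES; fill each atom to its normal valence:
  3 × C: 2 H each → 6
  3 × C: 1 H each → 3
  2 × C: 3 H each → 6
  1 × F: no H
  1 × O: no H
  Total hydrogens = 15.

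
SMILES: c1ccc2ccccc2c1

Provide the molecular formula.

C10H8

Heavy atoms from the SMILES: 10 C.
Implicit hydrogens by atom environment:
  8 × C (aromatic): 1 H each → 8
  2 × C (aromatic): no H
  Total hydrogens = 8.
Molecular formula: C10H8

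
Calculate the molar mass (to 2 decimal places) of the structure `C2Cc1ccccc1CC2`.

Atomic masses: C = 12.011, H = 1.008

132.21

Molecular formula: C10H12.
M = 10×12.011 + 12×1.008 = 132.21 g/mol.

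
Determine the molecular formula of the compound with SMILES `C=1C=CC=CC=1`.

C6H6

Heavy atoms from the SMILES: 6 C.
Implicit hydrogens by atom environment:
  6 × C (aromatic): 1 H each → 6
  Total hydrogens = 6.
Molecular formula: C6H6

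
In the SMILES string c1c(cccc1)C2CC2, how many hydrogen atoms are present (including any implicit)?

10

Hydrogens are implicit in SMILES; fill each atom to its normal valence:
  5 × C (aromatic): 1 H each → 5
  2 × C: 2 H each → 4
  1 × C: 1 H
  1 × C (aromatic): no H
  Total hydrogens = 10.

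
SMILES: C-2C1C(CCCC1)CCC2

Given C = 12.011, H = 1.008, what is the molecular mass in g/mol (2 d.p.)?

Molecular formula: C10H18.
M = 10×12.011 + 18×1.008 = 138.25 g/mol.

138.25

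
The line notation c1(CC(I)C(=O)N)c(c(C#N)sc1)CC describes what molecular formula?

C10H11IN2OS

Heavy atoms from the SMILES: 10 C, 1 I, 2 N, 1 O, 1 S.
Implicit hydrogens by atom environment:
  3 × C (aromatic): no H
  2 × C: 2 H each → 4
  2 × C: no H
  1 × C: 3 H
  1 × C (aromatic): 1 H
  1 × C: 1 H
  1 × I: no H
  1 × N: 2 H
  1 × N: no H
  1 × O: no H
  1 × S (aromatic): no H
  Total hydrogens = 11.
Molecular formula: C10H11IN2OS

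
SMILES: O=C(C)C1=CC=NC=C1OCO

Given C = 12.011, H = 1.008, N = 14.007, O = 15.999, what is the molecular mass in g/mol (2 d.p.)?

167.16

Molecular formula: C8H9NO3.
M = 8×12.011 + 9×1.008 + 1×14.007 + 3×15.999 = 167.16 g/mol.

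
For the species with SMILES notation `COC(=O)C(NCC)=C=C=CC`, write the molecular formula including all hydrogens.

Heavy atoms from the SMILES: 9 C, 1 N, 2 O.
Implicit hydrogens by atom environment:
  4 × C: no H
  3 × C: 3 H each → 9
  2 × O: no H
  1 × C: 2 H
  1 × C: 1 H
  1 × N: 1 H
  Total hydrogens = 13.
Molecular formula: C9H13NO2

C9H13NO2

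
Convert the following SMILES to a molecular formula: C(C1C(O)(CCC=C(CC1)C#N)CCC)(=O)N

C13H20N2O2

Heavy atoms from the SMILES: 13 C, 2 N, 2 O.
Implicit hydrogens by atom environment:
  6 × C: 2 H each → 12
  4 × C: no H
  2 × C: 1 H each → 2
  1 × C: 3 H
  1 × N: 2 H
  1 × N: no H
  1 × O: 1 H
  1 × O: no H
  Total hydrogens = 20.
Molecular formula: C13H20N2O2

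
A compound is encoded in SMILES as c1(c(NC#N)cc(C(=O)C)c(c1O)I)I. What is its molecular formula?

Heavy atoms from the SMILES: 9 C, 2 I, 2 N, 2 O.
Implicit hydrogens by atom environment:
  5 × C (aromatic): no H
  2 × C: no H
  2 × I: no H
  1 × C: 3 H
  1 × C (aromatic): 1 H
  1 × N: 1 H
  1 × N: no H
  1 × O: 1 H
  1 × O: no H
  Total hydrogens = 6.
Molecular formula: C9H6I2N2O2

C9H6I2N2O2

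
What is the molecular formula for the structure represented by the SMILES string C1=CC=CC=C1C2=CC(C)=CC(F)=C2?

Heavy atoms from the SMILES: 13 C, 1 F.
Implicit hydrogens by atom environment:
  8 × C (aromatic): 1 H each → 8
  4 × C (aromatic): no H
  1 × C: 3 H
  1 × F: no H
  Total hydrogens = 11.
Molecular formula: C13H11F

C13H11F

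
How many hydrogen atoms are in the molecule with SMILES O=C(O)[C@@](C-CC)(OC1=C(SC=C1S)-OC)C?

16

Hydrogens are implicit in SMILES; fill each atom to its normal valence:
  3 × C: 3 H each → 9
  3 × C (aromatic): no H
  3 × O: no H
  2 × C: 2 H each → 4
  2 × C: no H
  1 × C (aromatic): 1 H
  1 × O: 1 H
  1 × S: 1 H
  1 × S (aromatic): no H
  Total hydrogens = 16.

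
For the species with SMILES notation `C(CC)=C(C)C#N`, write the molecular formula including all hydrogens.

Heavy atoms from the SMILES: 6 C, 1 N.
Implicit hydrogens by atom environment:
  2 × C: 3 H each → 6
  2 × C: no H
  1 × C: 2 H
  1 × C: 1 H
  1 × N: no H
  Total hydrogens = 9.
Molecular formula: C6H9N

C6H9N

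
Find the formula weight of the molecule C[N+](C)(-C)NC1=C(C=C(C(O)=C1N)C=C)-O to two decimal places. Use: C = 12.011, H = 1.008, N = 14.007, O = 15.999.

Molecular formula: C11H18N3O2+.
M = 11×12.011 + 18×1.008 + 3×14.007 + 2×15.999 = 224.28 g/mol.

224.28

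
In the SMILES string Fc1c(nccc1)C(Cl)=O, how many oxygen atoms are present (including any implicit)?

1

The symbol for oxygen appears 1 time in the SMILES.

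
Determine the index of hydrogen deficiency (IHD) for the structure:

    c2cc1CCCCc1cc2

5

Molecular formula from the SMILES: C10H12.
DoU = (2C + 2 + N − H − X)/2 = (2·10 + 2 + 0 − 12 − 0)/2 = 10/2 = 5.
(Structurally: 2 ring(s) + 3 π bond(s) = 5.)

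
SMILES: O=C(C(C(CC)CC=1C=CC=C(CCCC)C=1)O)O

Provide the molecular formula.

Heavy atoms from the SMILES: 16 C, 3 O.
Implicit hydrogens by atom environment:
  5 × C: 2 H each → 10
  4 × C (aromatic): 1 H each → 4
  2 × C: 3 H each → 6
  2 × C: 1 H each → 2
  2 × C (aromatic): no H
  2 × O: 1 H each → 2
  1 × C: no H
  1 × O: no H
  Total hydrogens = 24.
Molecular formula: C16H24O3

C16H24O3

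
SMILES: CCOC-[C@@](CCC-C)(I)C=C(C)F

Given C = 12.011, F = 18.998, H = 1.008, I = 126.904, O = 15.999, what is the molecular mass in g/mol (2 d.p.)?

Molecular formula: C11H20FIO.
M = 11×12.011 + 1×18.998 + 20×1.008 + 1×126.904 + 1×15.999 = 314.18 g/mol.

314.18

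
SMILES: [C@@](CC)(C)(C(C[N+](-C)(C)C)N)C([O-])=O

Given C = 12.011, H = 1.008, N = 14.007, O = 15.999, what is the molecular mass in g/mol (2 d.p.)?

Molecular formula: C10H22N2O2.
M = 10×12.011 + 22×1.008 + 2×14.007 + 2×15.999 = 202.30 g/mol.

202.30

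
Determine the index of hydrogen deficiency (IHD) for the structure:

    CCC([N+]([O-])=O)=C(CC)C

2

Molecular formula from the SMILES: C7H13NO2.
DoU = (2C + 2 + N − H − X)/2 = (2·7 + 2 + 1 − 13 − 0)/2 = 4/2 = 2.
(Structurally: 0 ring(s) + 2 π bond(s) = 2.)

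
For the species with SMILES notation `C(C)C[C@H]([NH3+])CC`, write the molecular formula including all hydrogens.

Heavy atoms from the SMILES: 6 C, 1 N.
Implicit hydrogens by atom environment:
  3 × C: 2 H each → 6
  2 × C: 3 H each → 6
  1 × C: 1 H
  1 × N (charge +1): 3 H
  Total hydrogens = 16.
Net charge +1.
Molecular formula: C6H16N+

C6H16N+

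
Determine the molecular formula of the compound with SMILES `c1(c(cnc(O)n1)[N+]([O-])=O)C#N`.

C5H2N4O3

Heavy atoms from the SMILES: 5 C, 4 N, 3 O.
Implicit hydrogens by atom environment:
  3 × C (aromatic): no H
  2 × N (aromatic): no H
  1 × C (aromatic): 1 H
  1 × C: no H
  1 × N (charge +1): no H
  1 × N: no H
  1 × O: 1 H
  1 × O: no H
  1 × O (charge -1): no H
  Total hydrogens = 2.
Molecular formula: C5H2N4O3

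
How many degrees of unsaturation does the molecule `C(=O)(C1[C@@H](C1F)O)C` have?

Molecular formula from the SMILES: C5H7FO2.
DoU = (2C + 2 + N − H − X)/2 = (2·5 + 2 + 0 − 7 − 1)/2 = 4/2 = 2.
(Structurally: 1 ring(s) + 1 π bond(s) = 2.)

2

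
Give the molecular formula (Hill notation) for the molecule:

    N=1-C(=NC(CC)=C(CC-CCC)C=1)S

C11H18N2S

Heavy atoms from the SMILES: 11 C, 2 N, 1 S.
Implicit hydrogens by atom environment:
  5 × C: 2 H each → 10
  3 × C (aromatic): no H
  2 × C: 3 H each → 6
  2 × N (aromatic): no H
  1 × C (aromatic): 1 H
  1 × S: 1 H
  Total hydrogens = 18.
Molecular formula: C11H18N2S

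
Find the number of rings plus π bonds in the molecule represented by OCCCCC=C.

Molecular formula from the SMILES: C6H12O.
DoU = (2C + 2 + N − H − X)/2 = (2·6 + 2 + 0 − 12 − 0)/2 = 2/2 = 1.
(Structurally: 0 ring(s) + 1 π bond(s) = 1.)

1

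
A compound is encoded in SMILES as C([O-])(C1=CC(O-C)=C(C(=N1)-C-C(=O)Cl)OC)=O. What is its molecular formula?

Heavy atoms from the SMILES: 10 C, 1 Cl, 1 N, 5 O.
Implicit hydrogens by atom environment:
  4 × C (aromatic): no H
  4 × O: no H
  2 × C: 3 H each → 6
  2 × C: no H
  1 × C: 2 H
  1 × C (aromatic): 1 H
  1 × Cl: no H
  1 × N (aromatic): no H
  1 × O (charge -1): no H
  Total hydrogens = 9.
Net charge -1.
Molecular formula: C10H9ClNO5-

C10H9ClNO5-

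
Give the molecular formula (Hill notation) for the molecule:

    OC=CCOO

C3H6O3

Heavy atoms from the SMILES: 3 C, 3 O.
Implicit hydrogens by atom environment:
  2 × C: 1 H each → 2
  2 × O: 1 H each → 2
  1 × C: 2 H
  1 × O: no H
  Total hydrogens = 6.
Molecular formula: C3H6O3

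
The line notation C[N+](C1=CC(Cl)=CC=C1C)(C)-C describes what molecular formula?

C10H15ClN+

Heavy atoms from the SMILES: 10 C, 1 Cl, 1 N.
Implicit hydrogens by atom environment:
  4 × C: 3 H each → 12
  3 × C (aromatic): 1 H each → 3
  3 × C (aromatic): no H
  1 × Cl: no H
  1 × N (charge +1): no H
  Total hydrogens = 15.
Net charge +1.
Molecular formula: C10H15ClN+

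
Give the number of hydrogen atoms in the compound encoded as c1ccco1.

Hydrogens are implicit in SMILES; fill each atom to its normal valence:
  4 × C (aromatic): 1 H each → 4
  1 × O (aromatic): no H
  Total hydrogens = 4.

4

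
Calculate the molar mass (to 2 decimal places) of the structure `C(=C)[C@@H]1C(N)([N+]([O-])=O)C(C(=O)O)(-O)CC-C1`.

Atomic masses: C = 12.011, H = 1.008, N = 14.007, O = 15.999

230.22

Molecular formula: C9H14N2O5.
M = 9×12.011 + 14×1.008 + 2×14.007 + 5×15.999 = 230.22 g/mol.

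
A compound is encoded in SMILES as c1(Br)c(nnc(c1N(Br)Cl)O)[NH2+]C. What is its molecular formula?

Heavy atoms from the SMILES: 2 Br, 5 C, 1 Cl, 4 N, 1 O.
Implicit hydrogens by atom environment:
  4 × C (aromatic): no H
  2 × Br: no H
  2 × N (aromatic): no H
  1 × C: 3 H
  1 × Cl: no H
  1 × N (charge +1): 2 H
  1 × N: no H
  1 × O: 1 H
  Total hydrogens = 6.
Net charge +1.
Molecular formula: C5H6Br2ClN4O+

C5H6Br2ClN4O+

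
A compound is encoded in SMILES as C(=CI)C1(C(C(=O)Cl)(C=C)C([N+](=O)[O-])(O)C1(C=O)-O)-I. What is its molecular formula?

C10H8ClI2NO6

Heavy atoms from the SMILES: 10 C, 1 Cl, 2 I, 1 N, 6 O.
Implicit hydrogens by atom environment:
  5 × C: no H
  4 × C: 1 H each → 4
  3 × O: no H
  2 × I: no H
  2 × O: 1 H each → 2
  1 × C: 2 H
  1 × Cl: no H
  1 × N (charge +1): no H
  1 × O (charge -1): no H
  Total hydrogens = 8.
Molecular formula: C10H8ClI2NO6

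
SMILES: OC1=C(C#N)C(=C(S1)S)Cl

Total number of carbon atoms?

The symbol for carbon appears 5 times in the SMILES. (Cl is a single chlorine, not C + l.)

5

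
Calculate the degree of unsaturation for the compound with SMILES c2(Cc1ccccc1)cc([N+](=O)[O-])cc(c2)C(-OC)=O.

10

Molecular formula from the SMILES: C15H13NO4.
DoU = (2C + 2 + N − H − X)/2 = (2·15 + 2 + 1 − 13 − 0)/2 = 20/2 = 10.
(Structurally: 2 ring(s) + 8 π bond(s) = 10.)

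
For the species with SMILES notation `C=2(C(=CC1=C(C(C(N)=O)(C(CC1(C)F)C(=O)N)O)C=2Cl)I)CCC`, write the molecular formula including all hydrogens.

Heavy atoms from the SMILES: 16 C, 1 Cl, 1 F, 1 I, 2 N, 3 O.
Implicit hydrogens by atom environment:
  5 × C (aromatic): no H
  4 × C: no H
  3 × C: 2 H each → 6
  2 × C: 3 H each → 6
  2 × N: 2 H each → 4
  2 × O: no H
  1 × C (aromatic): 1 H
  1 × C: 1 H
  1 × Cl: no H
  1 × F: no H
  1 × I: no H
  1 × O: 1 H
  Total hydrogens = 19.
Molecular formula: C16H19ClFIN2O3

C16H19ClFIN2O3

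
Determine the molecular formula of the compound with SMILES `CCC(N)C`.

Heavy atoms from the SMILES: 4 C, 1 N.
Implicit hydrogens by atom environment:
  2 × C: 3 H each → 6
  1 × C: 2 H
  1 × C: 1 H
  1 × N: 2 H
  Total hydrogens = 11.
Molecular formula: C4H11N

C4H11N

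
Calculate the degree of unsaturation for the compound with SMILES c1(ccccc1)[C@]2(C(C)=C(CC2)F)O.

6

Molecular formula from the SMILES: C12H13FO.
DoU = (2C + 2 + N − H − X)/2 = (2·12 + 2 + 0 − 13 − 1)/2 = 12/2 = 6.
(Structurally: 2 ring(s) + 4 π bond(s) = 6.)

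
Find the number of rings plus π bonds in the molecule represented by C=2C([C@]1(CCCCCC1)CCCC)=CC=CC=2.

Molecular formula from the SMILES: C17H26.
DoU = (2C + 2 + N − H − X)/2 = (2·17 + 2 + 0 − 26 − 0)/2 = 10/2 = 5.
(Structurally: 2 ring(s) + 3 π bond(s) = 5.)

5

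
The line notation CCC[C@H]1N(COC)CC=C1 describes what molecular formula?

C9H17NO

Heavy atoms from the SMILES: 9 C, 1 N, 1 O.
Implicit hydrogens by atom environment:
  4 × C: 2 H each → 8
  3 × C: 1 H each → 3
  2 × C: 3 H each → 6
  1 × N: no H
  1 × O: no H
  Total hydrogens = 17.
Molecular formula: C9H17NO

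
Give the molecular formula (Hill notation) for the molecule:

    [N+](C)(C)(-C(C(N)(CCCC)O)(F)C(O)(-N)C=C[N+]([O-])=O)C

Heavy atoms from the SMILES: 12 C, 1 F, 4 N, 4 O.
Implicit hydrogens by atom environment:
  4 × C: 3 H each → 12
  3 × C: 2 H each → 6
  3 × C: no H
  2 × C: 1 H each → 2
  2 × N: 2 H each → 4
  2 × N (charge +1): no H
  2 × O: 1 H each → 2
  1 × F: no H
  1 × O: no H
  1 × O (charge -1): no H
  Total hydrogens = 26.
Net charge +1.
Molecular formula: C12H26FN4O4+

C12H26FN4O4+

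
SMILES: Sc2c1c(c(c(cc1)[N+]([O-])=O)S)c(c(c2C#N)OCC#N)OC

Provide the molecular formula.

Heavy atoms from the SMILES: 14 C, 3 N, 4 O, 2 S.
Implicit hydrogens by atom environment:
  8 × C (aromatic): no H
  3 × O: no H
  2 × C (aromatic): 1 H each → 2
  2 × C: no H
  2 × N: no H
  2 × S: 1 H each → 2
  1 × C: 3 H
  1 × C: 2 H
  1 × N (charge +1): no H
  1 × O (charge -1): no H
  Total hydrogens = 9.
Molecular formula: C14H9N3O4S2

C14H9N3O4S2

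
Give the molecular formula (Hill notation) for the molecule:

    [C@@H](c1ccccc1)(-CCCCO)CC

C13H20O

Heavy atoms from the SMILES: 13 C, 1 O.
Implicit hydrogens by atom environment:
  5 × C: 2 H each → 10
  5 × C (aromatic): 1 H each → 5
  1 × C: 3 H
  1 × C: 1 H
  1 × C (aromatic): no H
  1 × O: 1 H
  Total hydrogens = 20.
Molecular formula: C13H20O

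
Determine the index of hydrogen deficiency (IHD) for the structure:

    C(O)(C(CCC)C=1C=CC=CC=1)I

4

Molecular formula from the SMILES: C11H15IO.
DoU = (2C + 2 + N − H − X)/2 = (2·11 + 2 + 0 − 15 − 1)/2 = 8/2 = 4.
(Structurally: 1 ring(s) + 3 π bond(s) = 4.)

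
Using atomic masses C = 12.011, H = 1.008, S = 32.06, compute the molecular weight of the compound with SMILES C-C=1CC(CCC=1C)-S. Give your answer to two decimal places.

142.26

Molecular formula: C8H14S.
M = 8×12.011 + 14×1.008 + 1×32.06 = 142.26 g/mol.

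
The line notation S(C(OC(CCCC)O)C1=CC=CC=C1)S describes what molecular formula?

C12H18O2S2

Heavy atoms from the SMILES: 12 C, 2 O, 2 S.
Implicit hydrogens by atom environment:
  5 × C (aromatic): 1 H each → 5
  3 × C: 2 H each → 6
  2 × C: 1 H each → 2
  1 × C: 3 H
  1 × C (aromatic): no H
  1 × O: 1 H
  1 × O: no H
  1 × S: 1 H
  1 × S: no H
  Total hydrogens = 18.
Molecular formula: C12H18O2S2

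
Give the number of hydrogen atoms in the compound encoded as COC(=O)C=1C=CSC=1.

6

Hydrogens are implicit in SMILES; fill each atom to its normal valence:
  3 × C (aromatic): 1 H each → 3
  2 × O: no H
  1 × C: 3 H
  1 × C (aromatic): no H
  1 × C: no H
  1 × S (aromatic): no H
  Total hydrogens = 6.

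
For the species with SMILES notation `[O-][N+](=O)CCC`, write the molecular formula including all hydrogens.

C3H7NO2

Heavy atoms from the SMILES: 3 C, 1 N, 2 O.
Implicit hydrogens by atom environment:
  2 × C: 2 H each → 4
  1 × C: 3 H
  1 × N (charge +1): no H
  1 × O: no H
  1 × O (charge -1): no H
  Total hydrogens = 7.
Molecular formula: C3H7NO2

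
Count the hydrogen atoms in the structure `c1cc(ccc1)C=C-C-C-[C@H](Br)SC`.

15

Hydrogens are implicit in SMILES; fill each atom to its normal valence:
  5 × C (aromatic): 1 H each → 5
  3 × C: 1 H each → 3
  2 × C: 2 H each → 4
  1 × Br: no H
  1 × C: 3 H
  1 × C (aromatic): no H
  1 × S: no H
  Total hydrogens = 15.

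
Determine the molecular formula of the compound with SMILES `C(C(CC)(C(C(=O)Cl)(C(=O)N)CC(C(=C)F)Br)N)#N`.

Heavy atoms from the SMILES: 1 Br, 11 C, 1 Cl, 1 F, 3 N, 2 O.
Implicit hydrogens by atom environment:
  6 × C: no H
  3 × C: 2 H each → 6
  2 × N: 2 H each → 4
  2 × O: no H
  1 × Br: no H
  1 × C: 3 H
  1 × C: 1 H
  1 × Cl: no H
  1 × F: no H
  1 × N: no H
  Total hydrogens = 14.
Molecular formula: C11H14BrClFN3O2

C11H14BrClFN3O2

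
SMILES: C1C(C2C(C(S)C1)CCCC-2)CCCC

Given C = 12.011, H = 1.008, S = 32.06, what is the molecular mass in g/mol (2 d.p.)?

226.42

Molecular formula: C14H26S.
M = 14×12.011 + 26×1.008 + 1×32.06 = 226.42 g/mol.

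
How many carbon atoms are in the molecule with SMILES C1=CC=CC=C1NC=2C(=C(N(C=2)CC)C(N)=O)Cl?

The symbol for carbon appears 13 times in the SMILES. (Cl is a single chlorine, not C + l.)

13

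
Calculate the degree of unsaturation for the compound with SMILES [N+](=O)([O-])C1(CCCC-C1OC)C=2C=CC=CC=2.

6

Molecular formula from the SMILES: C13H17NO3.
DoU = (2C + 2 + N − H − X)/2 = (2·13 + 2 + 1 − 17 − 0)/2 = 12/2 = 6.
(Structurally: 2 ring(s) + 4 π bond(s) = 6.)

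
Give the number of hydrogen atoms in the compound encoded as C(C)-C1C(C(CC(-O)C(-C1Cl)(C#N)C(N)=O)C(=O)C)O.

19

Hydrogens are implicit in SMILES; fill each atom to its normal valence:
  5 × C: 1 H each → 5
  4 × C: no H
  2 × C: 3 H each → 6
  2 × C: 2 H each → 4
  2 × O: 1 H each → 2
  2 × O: no H
  1 × Cl: no H
  1 × N: 2 H
  1 × N: no H
  Total hydrogens = 19.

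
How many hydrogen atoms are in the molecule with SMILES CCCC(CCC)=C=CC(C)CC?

24

Hydrogens are implicit in SMILES; fill each atom to its normal valence:
  5 × C: 2 H each → 10
  4 × C: 3 H each → 12
  2 × C: 1 H each → 2
  2 × C: no H
  Total hydrogens = 24.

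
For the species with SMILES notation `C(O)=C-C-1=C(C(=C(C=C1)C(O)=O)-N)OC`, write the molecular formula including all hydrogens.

Heavy atoms from the SMILES: 10 C, 1 N, 4 O.
Implicit hydrogens by atom environment:
  4 × C (aromatic): no H
  2 × C (aromatic): 1 H each → 2
  2 × C: 1 H each → 2
  2 × O: 1 H each → 2
  2 × O: no H
  1 × C: 3 H
  1 × C: no H
  1 × N: 2 H
  Total hydrogens = 11.
Molecular formula: C10H11NO4

C10H11NO4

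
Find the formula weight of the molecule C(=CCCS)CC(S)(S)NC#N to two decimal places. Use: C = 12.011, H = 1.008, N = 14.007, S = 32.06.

Molecular formula: C7H12N2S3.
M = 7×12.011 + 12×1.008 + 2×14.007 + 3×32.06 = 220.37 g/mol.

220.37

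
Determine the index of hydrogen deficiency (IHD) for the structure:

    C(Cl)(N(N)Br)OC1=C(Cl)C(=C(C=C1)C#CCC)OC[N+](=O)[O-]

Molecular formula from the SMILES: C12H12BrCl2N3O4.
DoU = (2C + 2 + N − H − X)/2 = (2·12 + 2 + 3 − 12 − 3)/2 = 14/2 = 7.
(Structurally: 1 ring(s) + 6 π bond(s) = 7.)

7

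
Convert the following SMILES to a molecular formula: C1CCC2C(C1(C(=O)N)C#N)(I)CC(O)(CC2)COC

Heavy atoms from the SMILES: 14 C, 1 I, 2 N, 3 O.
Implicit hydrogens by atom environment:
  7 × C: 2 H each → 14
  5 × C: no H
  2 × O: no H
  1 × C: 3 H
  1 × C: 1 H
  1 × I: no H
  1 × N: 2 H
  1 × N: no H
  1 × O: 1 H
  Total hydrogens = 21.
Molecular formula: C14H21IN2O3

C14H21IN2O3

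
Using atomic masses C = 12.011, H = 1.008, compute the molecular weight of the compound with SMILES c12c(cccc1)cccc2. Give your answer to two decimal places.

128.17

Molecular formula: C10H8.
M = 10×12.011 + 8×1.008 = 128.17 g/mol.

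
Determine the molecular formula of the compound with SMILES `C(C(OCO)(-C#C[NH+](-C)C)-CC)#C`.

C10H16NO2+

Heavy atoms from the SMILES: 10 C, 1 N, 2 O.
Implicit hydrogens by atom environment:
  4 × C: no H
  3 × C: 3 H each → 9
  2 × C: 2 H each → 4
  1 × C: 1 H
  1 × N (charge +1): 1 H
  1 × O: 1 H
  1 × O: no H
  Total hydrogens = 16.
Net charge +1.
Molecular formula: C10H16NO2+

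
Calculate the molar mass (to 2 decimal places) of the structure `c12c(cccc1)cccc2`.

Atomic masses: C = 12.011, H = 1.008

Molecular formula: C10H8.
M = 10×12.011 + 8×1.008 = 128.17 g/mol.

128.17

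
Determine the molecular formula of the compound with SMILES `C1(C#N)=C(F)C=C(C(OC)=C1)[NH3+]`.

Heavy atoms from the SMILES: 8 C, 1 F, 2 N, 1 O.
Implicit hydrogens by atom environment:
  4 × C (aromatic): no H
  2 × C (aromatic): 1 H each → 2
  1 × C: 3 H
  1 × C: no H
  1 × F: no H
  1 × N (charge +1): 3 H
  1 × N: no H
  1 × O: no H
  Total hydrogens = 8.
Net charge +1.
Molecular formula: C8H8FN2O+

C8H8FN2O+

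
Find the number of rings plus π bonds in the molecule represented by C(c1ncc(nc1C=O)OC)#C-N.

7

Molecular formula from the SMILES: C8H7N3O2.
DoU = (2C + 2 + N − H − X)/2 = (2·8 + 2 + 3 − 7 − 0)/2 = 14/2 = 7.
(Structurally: 1 ring(s) + 6 π bond(s) = 7.)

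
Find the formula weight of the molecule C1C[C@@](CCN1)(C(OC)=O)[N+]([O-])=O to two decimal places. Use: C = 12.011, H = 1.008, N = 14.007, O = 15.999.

Molecular formula: C7H12N2O4.
M = 7×12.011 + 12×1.008 + 2×14.007 + 4×15.999 = 188.18 g/mol.

188.18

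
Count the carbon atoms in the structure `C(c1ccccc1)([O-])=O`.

7

The symbol for carbon appears 7 times in the SMILES. Lowercase c denotes aromatic carbon and counts toward C.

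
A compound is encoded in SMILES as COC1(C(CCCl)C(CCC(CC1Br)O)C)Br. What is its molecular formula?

C12H21Br2ClO2

Heavy atoms from the SMILES: 2 Br, 12 C, 1 Cl, 2 O.
Implicit hydrogens by atom environment:
  5 × C: 2 H each → 10
  4 × C: 1 H each → 4
  2 × Br: no H
  2 × C: 3 H each → 6
  1 × C: no H
  1 × Cl: no H
  1 × O: 1 H
  1 × O: no H
  Total hydrogens = 21.
Molecular formula: C12H21Br2ClO2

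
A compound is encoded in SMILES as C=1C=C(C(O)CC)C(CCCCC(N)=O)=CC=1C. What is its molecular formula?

C15H23NO2

Heavy atoms from the SMILES: 15 C, 1 N, 2 O.
Implicit hydrogens by atom environment:
  5 × C: 2 H each → 10
  3 × C (aromatic): 1 H each → 3
  3 × C (aromatic): no H
  2 × C: 3 H each → 6
  1 × C: 1 H
  1 × C: no H
  1 × N: 2 H
  1 × O: 1 H
  1 × O: no H
  Total hydrogens = 23.
Molecular formula: C15H23NO2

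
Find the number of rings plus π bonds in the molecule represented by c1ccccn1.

4

Molecular formula from the SMILES: C5H5N.
DoU = (2C + 2 + N − H − X)/2 = (2·5 + 2 + 1 − 5 − 0)/2 = 8/2 = 4.
(Structurally: 1 ring(s) + 3 π bond(s) = 4.)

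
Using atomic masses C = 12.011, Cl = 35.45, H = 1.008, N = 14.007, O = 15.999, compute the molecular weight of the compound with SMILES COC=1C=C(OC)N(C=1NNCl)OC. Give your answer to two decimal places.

Molecular formula: C7H12ClN3O3.
M = 7×12.011 + 1×35.45 + 12×1.008 + 3×14.007 + 3×15.999 = 221.64 g/mol.

221.64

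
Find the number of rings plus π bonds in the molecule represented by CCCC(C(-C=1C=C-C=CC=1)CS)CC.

Molecular formula from the SMILES: C14H22S.
DoU = (2C + 2 + N − H − X)/2 = (2·14 + 2 + 0 − 22 − 0)/2 = 8/2 = 4.
(Structurally: 1 ring(s) + 3 π bond(s) = 4.)

4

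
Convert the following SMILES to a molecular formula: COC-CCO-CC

C6H14O2

Heavy atoms from the SMILES: 6 C, 2 O.
Implicit hydrogens by atom environment:
  4 × C: 2 H each → 8
  2 × C: 3 H each → 6
  2 × O: no H
  Total hydrogens = 14.
Molecular formula: C6H14O2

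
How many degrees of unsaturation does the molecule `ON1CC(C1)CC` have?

Molecular formula from the SMILES: C5H11NO.
DoU = (2C + 2 + N − H − X)/2 = (2·5 + 2 + 1 − 11 − 0)/2 = 2/2 = 1.
(Structurally: 1 ring(s) + 0 π bond(s) = 1.)

1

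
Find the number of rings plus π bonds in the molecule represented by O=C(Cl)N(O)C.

1

Molecular formula from the SMILES: C2H4ClNO2.
DoU = (2C + 2 + N − H − X)/2 = (2·2 + 2 + 1 − 4 − 1)/2 = 2/2 = 1.
(Structurally: 0 ring(s) + 1 π bond(s) = 1.)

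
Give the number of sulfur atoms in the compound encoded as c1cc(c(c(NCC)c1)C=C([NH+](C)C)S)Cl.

1

The symbol for sulfur appears 1 time in the SMILES.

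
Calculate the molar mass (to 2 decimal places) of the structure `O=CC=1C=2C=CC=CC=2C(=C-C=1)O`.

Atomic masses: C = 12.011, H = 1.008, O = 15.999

Molecular formula: C11H8O2.
M = 11×12.011 + 8×1.008 + 2×15.999 = 172.18 g/mol.

172.18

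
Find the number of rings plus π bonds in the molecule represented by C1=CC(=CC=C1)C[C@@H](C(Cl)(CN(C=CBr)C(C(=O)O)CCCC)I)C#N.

8

Molecular formula from the SMILES: C19H23BrClIN2O2.
DoU = (2C + 2 + N − H − X)/2 = (2·19 + 2 + 2 − 23 − 3)/2 = 16/2 = 8.
(Structurally: 1 ring(s) + 7 π bond(s) = 8.)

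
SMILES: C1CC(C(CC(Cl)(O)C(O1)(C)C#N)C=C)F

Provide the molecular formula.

C11H15ClFNO2

Heavy atoms from the SMILES: 11 C, 1 Cl, 1 F, 1 N, 2 O.
Implicit hydrogens by atom environment:
  4 × C: 2 H each → 8
  3 × C: 1 H each → 3
  3 × C: no H
  1 × C: 3 H
  1 × Cl: no H
  1 × F: no H
  1 × N: no H
  1 × O: 1 H
  1 × O: no H
  Total hydrogens = 15.
Molecular formula: C11H15ClFNO2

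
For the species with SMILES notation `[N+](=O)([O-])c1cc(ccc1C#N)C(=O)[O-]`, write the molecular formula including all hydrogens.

Heavy atoms from the SMILES: 8 C, 2 N, 4 O.
Implicit hydrogens by atom environment:
  3 × C (aromatic): 1 H each → 3
  3 × C (aromatic): no H
  2 × C: no H
  2 × O: no H
  2 × O (charge -1): no H
  1 × N: no H
  1 × N (charge +1): no H
  Total hydrogens = 3.
Net charge -1.
Molecular formula: C8H3N2O4-

C8H3N2O4-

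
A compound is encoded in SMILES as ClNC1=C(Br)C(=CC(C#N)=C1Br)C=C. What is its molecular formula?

Heavy atoms from the SMILES: 2 Br, 9 C, 1 Cl, 2 N.
Implicit hydrogens by atom environment:
  5 × C (aromatic): no H
  2 × Br: no H
  1 × C: 2 H
  1 × C (aromatic): 1 H
  1 × C: 1 H
  1 × C: no H
  1 × Cl: no H
  1 × N: 1 H
  1 × N: no H
  Total hydrogens = 5.
Molecular formula: C9H5Br2ClN2

C9H5Br2ClN2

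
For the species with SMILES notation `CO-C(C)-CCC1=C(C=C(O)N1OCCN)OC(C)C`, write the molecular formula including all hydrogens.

Heavy atoms from the SMILES: 14 C, 2 N, 4 O.
Implicit hydrogens by atom environment:
  4 × C: 3 H each → 12
  4 × C: 2 H each → 8
  3 × C (aromatic): no H
  3 × O: no H
  2 × C: 1 H each → 2
  1 × C (aromatic): 1 H
  1 × N: 2 H
  1 × N (aromatic): no H
  1 × O: 1 H
  Total hydrogens = 26.
Molecular formula: C14H26N2O4

C14H26N2O4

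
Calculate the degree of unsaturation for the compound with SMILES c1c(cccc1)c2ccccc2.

8

Molecular formula from the SMILES: C12H10.
DoU = (2C + 2 + N − H − X)/2 = (2·12 + 2 + 0 − 10 − 0)/2 = 16/2 = 8.
(Structurally: 2 ring(s) + 6 π bond(s) = 8.)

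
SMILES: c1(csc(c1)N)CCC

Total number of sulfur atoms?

1

The symbol for sulfur appears 1 time in the SMILES.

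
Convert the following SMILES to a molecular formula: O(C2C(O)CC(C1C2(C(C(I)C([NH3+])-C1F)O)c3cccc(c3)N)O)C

Heavy atoms from the SMILES: 17 C, 1 F, 1 I, 2 N, 4 O.
Implicit hydrogens by atom environment:
  8 × C: 1 H each → 8
  4 × C (aromatic): 1 H each → 4
  3 × O: 1 H each → 3
  2 × C (aromatic): no H
  1 × C: 3 H
  1 × C: 2 H
  1 × C: no H
  1 × F: no H
  1 × I: no H
  1 × N (charge +1): 3 H
  1 × N: 2 H
  1 × O: no H
  Total hydrogens = 25.
Net charge +1.
Molecular formula: C17H25FIN2O4+

C17H25FIN2O4+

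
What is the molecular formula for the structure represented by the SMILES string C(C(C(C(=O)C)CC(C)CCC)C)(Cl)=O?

C12H21ClO2

Heavy atoms from the SMILES: 12 C, 1 Cl, 2 O.
Implicit hydrogens by atom environment:
  4 × C: 3 H each → 12
  3 × C: 2 H each → 6
  3 × C: 1 H each → 3
  2 × C: no H
  2 × O: no H
  1 × Cl: no H
  Total hydrogens = 21.
Molecular formula: C12H21ClO2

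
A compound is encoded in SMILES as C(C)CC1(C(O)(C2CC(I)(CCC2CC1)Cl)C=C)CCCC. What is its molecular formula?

Heavy atoms from the SMILES: 19 C, 1 Cl, 1 I, 1 O.
Implicit hydrogens by atom environment:
  11 × C: 2 H each → 22
  3 × C: 1 H each → 3
  3 × C: no H
  2 × C: 3 H each → 6
  1 × Cl: no H
  1 × I: no H
  1 × O: 1 H
  Total hydrogens = 32.
Molecular formula: C19H32ClIO

C19H32ClIO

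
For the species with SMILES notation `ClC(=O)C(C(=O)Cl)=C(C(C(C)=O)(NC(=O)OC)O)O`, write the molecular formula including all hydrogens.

C9H9Cl2NO7

Heavy atoms from the SMILES: 9 C, 2 Cl, 1 N, 7 O.
Implicit hydrogens by atom environment:
  7 × C: no H
  5 × O: no H
  2 × C: 3 H each → 6
  2 × Cl: no H
  2 × O: 1 H each → 2
  1 × N: 1 H
  Total hydrogens = 9.
Molecular formula: C9H9Cl2NO7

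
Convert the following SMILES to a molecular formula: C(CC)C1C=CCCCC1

C10H18

Heavy atoms from the SMILES: 10 C.
Implicit hydrogens by atom environment:
  6 × C: 2 H each → 12
  3 × C: 1 H each → 3
  1 × C: 3 H
  Total hydrogens = 18.
Molecular formula: C10H18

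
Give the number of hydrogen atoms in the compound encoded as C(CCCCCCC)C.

20

Hydrogens are implicit in SMILES; fill each atom to its normal valence:
  7 × C: 2 H each → 14
  2 × C: 3 H each → 6
  Total hydrogens = 20.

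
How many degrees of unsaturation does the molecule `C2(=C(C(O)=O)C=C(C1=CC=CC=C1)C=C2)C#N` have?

11

Molecular formula from the SMILES: C14H9NO2.
DoU = (2C + 2 + N − H − X)/2 = (2·14 + 2 + 1 − 9 − 0)/2 = 22/2 = 11.
(Structurally: 2 ring(s) + 9 π bond(s) = 11.)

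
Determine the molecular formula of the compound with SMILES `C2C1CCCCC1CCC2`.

C10H18

Heavy atoms from the SMILES: 10 C.
Implicit hydrogens by atom environment:
  8 × C: 2 H each → 16
  2 × C: 1 H each → 2
  Total hydrogens = 18.
Molecular formula: C10H18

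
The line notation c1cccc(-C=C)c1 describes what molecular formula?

Heavy atoms from the SMILES: 8 C.
Implicit hydrogens by atom environment:
  5 × C (aromatic): 1 H each → 5
  1 × C: 2 H
  1 × C: 1 H
  1 × C (aromatic): no H
  Total hydrogens = 8.
Molecular formula: C8H8

C8H8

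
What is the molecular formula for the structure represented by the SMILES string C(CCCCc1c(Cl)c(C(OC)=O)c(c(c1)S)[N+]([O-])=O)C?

C14H18ClNO4S

Heavy atoms from the SMILES: 14 C, 1 Cl, 1 N, 4 O, 1 S.
Implicit hydrogens by atom environment:
  5 × C: 2 H each → 10
  5 × C (aromatic): no H
  3 × O: no H
  2 × C: 3 H each → 6
  1 × C (aromatic): 1 H
  1 × C: no H
  1 × Cl: no H
  1 × N (charge +1): no H
  1 × O (charge -1): no H
  1 × S: 1 H
  Total hydrogens = 18.
Molecular formula: C14H18ClNO4S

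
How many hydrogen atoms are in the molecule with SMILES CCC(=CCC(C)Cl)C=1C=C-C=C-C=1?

Hydrogens are implicit in SMILES; fill each atom to its normal valence:
  5 × C (aromatic): 1 H each → 5
  2 × C: 3 H each → 6
  2 × C: 2 H each → 4
  2 × C: 1 H each → 2
  1 × C: no H
  1 × C (aromatic): no H
  1 × Cl: no H
  Total hydrogens = 17.

17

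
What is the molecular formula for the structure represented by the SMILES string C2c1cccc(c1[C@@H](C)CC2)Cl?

C11H13Cl

Heavy atoms from the SMILES: 11 C, 1 Cl.
Implicit hydrogens by atom environment:
  3 × C: 2 H each → 6
  3 × C (aromatic): 1 H each → 3
  3 × C (aromatic): no H
  1 × C: 3 H
  1 × C: 1 H
  1 × Cl: no H
  Total hydrogens = 13.
Molecular formula: C11H13Cl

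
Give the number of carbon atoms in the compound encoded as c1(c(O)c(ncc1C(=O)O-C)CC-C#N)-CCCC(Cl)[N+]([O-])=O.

14

The symbol for carbon appears 14 times in the SMILES. Lowercase c denotes aromatic carbon and counts toward C.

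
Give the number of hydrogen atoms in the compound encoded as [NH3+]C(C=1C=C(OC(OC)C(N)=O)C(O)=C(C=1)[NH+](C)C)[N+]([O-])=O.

Hydrogens are implicit in SMILES; fill each atom to its normal valence:
  4 × C (aromatic): no H
  4 × O: no H
  3 × C: 3 H each → 9
  2 × C (aromatic): 1 H each → 2
  2 × C: 1 H each → 2
  1 × C: no H
  1 × N (charge +1): 3 H
  1 × N: 2 H
  1 × N (charge +1): 1 H
  1 × N (charge +1): no H
  1 × O: 1 H
  1 × O (charge -1): no H
  Total hydrogens = 20.

20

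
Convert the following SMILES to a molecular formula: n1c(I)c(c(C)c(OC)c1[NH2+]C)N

Heavy atoms from the SMILES: 8 C, 1 I, 3 N, 1 O.
Implicit hydrogens by atom environment:
  5 × C (aromatic): no H
  3 × C: 3 H each → 9
  1 × I: no H
  1 × N: 2 H
  1 × N (charge +1): 2 H
  1 × N (aromatic): no H
  1 × O: no H
  Total hydrogens = 13.
Net charge +1.
Molecular formula: C8H13IN3O+

C8H13IN3O+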